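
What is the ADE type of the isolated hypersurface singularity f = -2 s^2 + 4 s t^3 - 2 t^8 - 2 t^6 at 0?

A_{7}

The Hessian of f at 0 is [[-4, 0], [0, 0]] with rank 1, so corank 1. A Groebner basis of the Jacobian ideal J(f) in C{s,t} is {s^3, s^2*t, -s + t^3}; counting standard monomials gives mu = 7. Corank 1: A-series; mu = 7 gives A_7.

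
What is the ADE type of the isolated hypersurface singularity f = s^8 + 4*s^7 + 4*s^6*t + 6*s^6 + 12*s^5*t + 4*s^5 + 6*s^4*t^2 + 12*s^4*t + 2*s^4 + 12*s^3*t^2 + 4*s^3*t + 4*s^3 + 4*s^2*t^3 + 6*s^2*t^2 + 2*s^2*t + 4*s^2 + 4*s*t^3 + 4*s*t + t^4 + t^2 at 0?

A_{3}

The Hessian of f at 0 has rank 1. Corank 1: A-series; mu = 3 gives A_3.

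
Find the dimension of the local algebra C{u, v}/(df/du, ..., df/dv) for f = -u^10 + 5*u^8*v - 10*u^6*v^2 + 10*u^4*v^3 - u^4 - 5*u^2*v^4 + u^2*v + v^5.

6

The Hessian of f at 0 has rank 0. Corank 2; j^3 = u^2*v has shape L^2 M (L != M), so D-series; mu = 6 gives D_6.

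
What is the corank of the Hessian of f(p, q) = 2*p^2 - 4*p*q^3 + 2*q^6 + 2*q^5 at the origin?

Hessian at 0 has rank 1.

1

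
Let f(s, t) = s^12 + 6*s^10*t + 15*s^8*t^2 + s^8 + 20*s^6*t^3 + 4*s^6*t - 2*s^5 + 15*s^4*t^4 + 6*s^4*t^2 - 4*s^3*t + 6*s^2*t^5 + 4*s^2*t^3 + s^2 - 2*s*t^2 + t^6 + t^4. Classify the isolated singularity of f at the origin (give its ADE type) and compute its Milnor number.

Type A_5, Milnor number mu = 5.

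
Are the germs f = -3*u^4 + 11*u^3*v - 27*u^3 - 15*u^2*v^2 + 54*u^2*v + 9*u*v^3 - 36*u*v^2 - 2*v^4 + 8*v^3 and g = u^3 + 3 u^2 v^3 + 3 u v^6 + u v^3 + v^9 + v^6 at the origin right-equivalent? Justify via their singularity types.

Yes.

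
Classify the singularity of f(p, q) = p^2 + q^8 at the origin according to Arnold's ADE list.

A7

The Hessian of f at 0 is [[2, 0], [0, 0]] with rank 1, so corank 1. A Groebner basis of the Jacobian ideal J(f) in C{p,q} is {q^7, p}; counting standard monomials gives mu = 7. Corank 1: A-series; mu = 7 gives A_7.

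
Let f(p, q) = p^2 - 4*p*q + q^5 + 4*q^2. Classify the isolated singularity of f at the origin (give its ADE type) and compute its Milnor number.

Type A4, Milnor number mu = 4.

The Hessian of f at 0 has rank 1. Corank 1: A-series; mu = 4 gives A_4.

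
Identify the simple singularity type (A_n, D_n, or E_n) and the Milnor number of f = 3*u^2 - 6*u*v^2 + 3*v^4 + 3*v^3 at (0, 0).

Type A_{2}, Milnor number mu = 2.

The Hessian of f at 0 is [[6, 0], [0, 0]] with rank 1, so corank 1. A Groebner basis of the Jacobian ideal J(f) in C{u,v} is {v^2, u}; counting standard monomials gives mu = 2. Corank 1: A-series; mu = 2 gives A_2.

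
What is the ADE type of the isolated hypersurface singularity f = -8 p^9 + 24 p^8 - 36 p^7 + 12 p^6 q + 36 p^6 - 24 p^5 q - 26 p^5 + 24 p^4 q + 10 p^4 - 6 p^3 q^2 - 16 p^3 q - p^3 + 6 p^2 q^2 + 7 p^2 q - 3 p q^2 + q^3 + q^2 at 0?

The Hessian of f at 0 has rank 1. Corank 1: A-series; mu = 2 gives A_2.

A_{2}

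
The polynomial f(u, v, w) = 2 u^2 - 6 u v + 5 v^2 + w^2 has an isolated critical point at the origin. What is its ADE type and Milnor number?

The Hessian of f at 0 has rank 3. Corank 0: nondegenerate Morse point, so A_1.

Type A_1, Milnor number mu = 1.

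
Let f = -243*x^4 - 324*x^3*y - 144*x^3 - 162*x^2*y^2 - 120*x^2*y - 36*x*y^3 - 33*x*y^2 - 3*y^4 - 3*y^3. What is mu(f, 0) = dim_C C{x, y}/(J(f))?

5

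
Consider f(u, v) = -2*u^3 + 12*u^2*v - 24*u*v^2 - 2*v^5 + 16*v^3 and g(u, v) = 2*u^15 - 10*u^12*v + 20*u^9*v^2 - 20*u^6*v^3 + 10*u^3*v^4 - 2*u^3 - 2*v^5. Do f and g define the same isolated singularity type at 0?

Yes.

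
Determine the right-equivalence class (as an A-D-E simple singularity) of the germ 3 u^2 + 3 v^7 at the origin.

A_6

The Hessian of f at 0 is [[6, 0], [0, 0]] with rank 1, so corank 1. A Groebner basis of the Jacobian ideal J(f) in C{u,v} is {v^6, u}; counting standard monomials gives mu = 6. Corank 1: A-series; mu = 6 gives A_6.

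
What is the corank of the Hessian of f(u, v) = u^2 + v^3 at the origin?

The Hessian at 0 is [[2, 0], [0, 0]] of rank 1; hence corank 1.

1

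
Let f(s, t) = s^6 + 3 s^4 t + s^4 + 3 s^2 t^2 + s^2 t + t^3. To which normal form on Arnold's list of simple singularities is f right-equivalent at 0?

D4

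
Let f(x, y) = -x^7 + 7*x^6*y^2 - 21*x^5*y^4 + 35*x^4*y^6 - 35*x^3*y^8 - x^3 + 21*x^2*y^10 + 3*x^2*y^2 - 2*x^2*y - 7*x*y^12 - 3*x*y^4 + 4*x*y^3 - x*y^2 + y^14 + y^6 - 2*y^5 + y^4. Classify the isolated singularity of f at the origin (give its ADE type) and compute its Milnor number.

Type D_8, Milnor number mu = 8.

The Hessian of f at 0 has rank 0. Corank 2; j^3 = -x*(x + y)^2 has shape L^2 M (L != M), so D-series; mu = 8 gives D_8.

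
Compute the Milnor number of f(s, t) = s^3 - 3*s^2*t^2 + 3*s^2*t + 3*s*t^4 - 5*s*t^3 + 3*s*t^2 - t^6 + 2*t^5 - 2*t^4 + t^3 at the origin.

7

The Hessian of f at 0 has rank 0. Corank 2; j^3 = (s + t)^3 is a perfect cube, so E-series; the 4-jet and mu = 7 give E_7.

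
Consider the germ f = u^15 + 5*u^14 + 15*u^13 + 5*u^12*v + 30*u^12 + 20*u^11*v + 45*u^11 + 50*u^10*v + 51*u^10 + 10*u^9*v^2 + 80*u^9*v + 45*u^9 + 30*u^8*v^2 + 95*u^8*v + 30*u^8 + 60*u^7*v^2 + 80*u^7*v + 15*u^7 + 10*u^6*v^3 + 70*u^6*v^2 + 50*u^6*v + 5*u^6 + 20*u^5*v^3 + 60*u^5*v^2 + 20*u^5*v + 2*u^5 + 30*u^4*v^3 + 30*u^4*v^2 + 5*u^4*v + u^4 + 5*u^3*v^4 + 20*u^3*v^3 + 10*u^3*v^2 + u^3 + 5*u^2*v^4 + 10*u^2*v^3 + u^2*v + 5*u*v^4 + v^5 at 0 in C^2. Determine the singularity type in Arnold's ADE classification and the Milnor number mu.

Type D_6, Milnor number mu = 6.

The Hessian of f at 0 has rank 0. Corank 2; j^3 = u^2*(u + v) has shape L^2 M (L != M), so D-series; mu = 6 gives D_6.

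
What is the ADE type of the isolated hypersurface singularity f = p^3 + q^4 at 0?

The Hessian of f at 0 has rank 0. Corank 2; j^3 = p^3 is a perfect cube, so E-series; the 4-jet and mu = 6 give E_6.

E6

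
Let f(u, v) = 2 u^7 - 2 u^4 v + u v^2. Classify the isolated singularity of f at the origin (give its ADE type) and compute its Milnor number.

Type D8, Milnor number mu = 8.

The Hessian of f at 0 is [[0, 0], [0, 0]] with rank 0, so corank 2. A Groebner basis of the Jacobian ideal J(f) in C{u,v} is {u^4 - u*v, u^3*v + v^2/6, u*v^2, v^3}; counting standard monomials gives mu = 8. Corank 2; j^3 = u*v^2 has shape L^2 M (L != M), so D-series; mu = 8 gives D_8.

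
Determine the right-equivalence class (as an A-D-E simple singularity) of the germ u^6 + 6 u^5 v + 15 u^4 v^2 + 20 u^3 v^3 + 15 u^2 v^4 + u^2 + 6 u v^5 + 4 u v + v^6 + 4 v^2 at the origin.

A_5

The Hessian of f at 0 is [[2, 4], [4, 8]] with rank 1, so corank 1. A Groebner basis of the Jacobian ideal J(f) in C{u,v} is {v^5, u + 2*v}; counting standard monomials gives mu = 5. Corank 1: A-series; mu = 5 gives A_5.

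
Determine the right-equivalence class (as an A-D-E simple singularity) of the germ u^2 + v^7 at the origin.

A6

The Hessian of f at 0 has rank 1. Corank 1: A-series; mu = 6 gives A_6.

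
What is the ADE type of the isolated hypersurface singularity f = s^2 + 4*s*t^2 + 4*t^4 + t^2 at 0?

A1

The Hessian of f at 0 has rank 2. Corank 0: nondegenerate Morse point, so A_1.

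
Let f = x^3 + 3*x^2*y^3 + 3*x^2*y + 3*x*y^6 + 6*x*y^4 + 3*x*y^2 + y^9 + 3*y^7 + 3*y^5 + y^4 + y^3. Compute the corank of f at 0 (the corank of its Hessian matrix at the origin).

Hessian at 0 has rank 0.

2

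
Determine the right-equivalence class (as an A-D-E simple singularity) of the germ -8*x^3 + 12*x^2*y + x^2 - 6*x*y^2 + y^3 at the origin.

A_2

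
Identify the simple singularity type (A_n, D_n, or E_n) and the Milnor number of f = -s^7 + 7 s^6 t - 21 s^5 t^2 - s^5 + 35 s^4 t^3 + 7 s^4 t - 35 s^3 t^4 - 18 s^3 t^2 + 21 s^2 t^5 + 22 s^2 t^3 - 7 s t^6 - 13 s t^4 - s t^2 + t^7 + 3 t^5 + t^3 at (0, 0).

Type D_6, Milnor number mu = 6.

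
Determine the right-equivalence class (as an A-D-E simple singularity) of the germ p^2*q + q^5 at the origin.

D_6

The Hessian of f at 0 is [[0, 0], [0, 0]] with rank 0, so corank 2. A Groebner basis of the Jacobian ideal J(f) in C{p,q} is {p^2/5 + q^4, p^3, p*q}; counting standard monomials gives mu = 6. Corank 2; j^3 = p^2*q has shape L^2 M (L != M), so D-series; mu = 6 gives D_6.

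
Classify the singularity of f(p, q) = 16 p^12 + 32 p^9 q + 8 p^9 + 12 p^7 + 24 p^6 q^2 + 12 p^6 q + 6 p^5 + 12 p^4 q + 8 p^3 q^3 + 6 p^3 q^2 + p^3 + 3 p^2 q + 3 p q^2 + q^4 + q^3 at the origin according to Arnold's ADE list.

The Hessian of f at 0 has rank 0. Corank 2; j^3 = (p + q)^3 is a perfect cube, so E-series; the 4-jet and mu = 6 give E_6.

E6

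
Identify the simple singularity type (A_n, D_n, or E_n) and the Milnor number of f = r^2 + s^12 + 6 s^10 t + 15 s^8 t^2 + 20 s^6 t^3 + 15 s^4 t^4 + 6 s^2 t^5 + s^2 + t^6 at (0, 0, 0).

The Hessian of f at 0 has rank 2. Corank 1: A-series; mu = 5 gives A_5.

Type A_5, Milnor number mu = 5.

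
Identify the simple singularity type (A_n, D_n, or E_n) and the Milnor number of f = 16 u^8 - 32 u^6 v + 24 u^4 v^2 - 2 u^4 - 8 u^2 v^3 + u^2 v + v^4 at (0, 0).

The Hessian of f at 0 has rank 0. Corank 2; j^3 = u^2*v has shape L^2 M (L != M), so D-series; mu = 5 gives D_5.

Type D5, Milnor number mu = 5.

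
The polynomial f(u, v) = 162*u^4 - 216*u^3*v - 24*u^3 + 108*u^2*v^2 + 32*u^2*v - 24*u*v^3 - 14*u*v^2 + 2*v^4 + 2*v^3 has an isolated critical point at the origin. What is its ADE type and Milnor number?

Type D_{5}, Milnor number mu = 5.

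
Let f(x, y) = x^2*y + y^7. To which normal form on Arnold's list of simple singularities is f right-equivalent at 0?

The Hessian of f at 0 has rank 0. Corank 2; j^3 = x^2*y has shape L^2 M (L != M), so D-series; mu = 8 gives D_8.

D_{8}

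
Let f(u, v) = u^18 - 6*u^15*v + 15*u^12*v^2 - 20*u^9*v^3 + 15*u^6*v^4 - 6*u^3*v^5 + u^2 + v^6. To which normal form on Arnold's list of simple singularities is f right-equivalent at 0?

A_{5}

The Hessian of f at 0 has rank 1. Corank 1: A-series; mu = 5 gives A_5.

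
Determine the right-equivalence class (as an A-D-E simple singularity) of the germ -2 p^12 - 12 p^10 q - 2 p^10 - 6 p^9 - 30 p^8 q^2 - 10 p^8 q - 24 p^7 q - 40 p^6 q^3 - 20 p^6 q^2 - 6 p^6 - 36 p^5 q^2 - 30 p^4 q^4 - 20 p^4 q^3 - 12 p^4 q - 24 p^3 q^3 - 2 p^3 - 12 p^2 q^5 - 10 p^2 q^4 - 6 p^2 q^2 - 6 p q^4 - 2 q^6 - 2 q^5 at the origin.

E_{8}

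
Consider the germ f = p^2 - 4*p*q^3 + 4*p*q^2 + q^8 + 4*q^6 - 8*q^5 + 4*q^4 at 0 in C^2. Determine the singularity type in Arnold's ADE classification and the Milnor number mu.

Type A_7, Milnor number mu = 7.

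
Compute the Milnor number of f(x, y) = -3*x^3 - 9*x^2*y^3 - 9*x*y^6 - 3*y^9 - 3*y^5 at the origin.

8

The Hessian of f at 0 has rank 0. Corank 2; j^3 = -3*x^3 is a perfect cube, so E-series; the 5-jet and mu = 8 give E_8.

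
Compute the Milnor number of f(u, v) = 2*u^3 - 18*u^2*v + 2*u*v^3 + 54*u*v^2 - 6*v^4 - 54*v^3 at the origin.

7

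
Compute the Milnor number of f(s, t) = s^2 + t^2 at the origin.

The Hessian of f at 0 has rank 2. Corank 0: nondegenerate Morse point, so A_1.

1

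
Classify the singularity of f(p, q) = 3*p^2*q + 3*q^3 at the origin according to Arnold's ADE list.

D4

The Hessian of f at 0 has rank 0. Corank 2; j^3 = 3*q*(p^2 + q^2) splits into three distinct lines over C (the quadratic factor has nonzero discriminant), so D_4.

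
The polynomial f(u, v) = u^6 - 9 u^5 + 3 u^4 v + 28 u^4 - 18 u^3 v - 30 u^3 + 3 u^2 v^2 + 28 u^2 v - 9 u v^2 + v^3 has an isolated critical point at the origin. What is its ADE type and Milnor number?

The Hessian of f at 0 has rank 0. Corank 2; j^3 = -(3*u - v)*(10*u^2 - 6*u*v + v^2) splits into three distinct lines over C (the quadratic factor has nonzero discriminant), so D_4.

Type D4, Milnor number mu = 4.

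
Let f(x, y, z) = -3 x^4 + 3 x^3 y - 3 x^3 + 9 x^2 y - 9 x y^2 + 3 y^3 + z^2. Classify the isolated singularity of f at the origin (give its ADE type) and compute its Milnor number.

The Hessian of f at 0 has rank 1. Corank 2; j^3 = -3*(x - y)^3 is a perfect cube, so E-series; the 4-jet and mu = 7 give E_7.

Type E_7, Milnor number mu = 7.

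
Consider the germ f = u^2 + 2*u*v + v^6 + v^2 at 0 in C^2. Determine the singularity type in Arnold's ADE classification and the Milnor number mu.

Type A_5, Milnor number mu = 5.

The Hessian of f at 0 has rank 1. Corank 1: A-series; mu = 5 gives A_5.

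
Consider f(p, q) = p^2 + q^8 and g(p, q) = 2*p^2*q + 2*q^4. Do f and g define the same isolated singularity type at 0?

No.

The Hessian of f at 0 is [[2, 0], [0, 0]] with rank 1, so corank 1. A Groebner basis of the Jacobian ideal J(f) in C{p,q} is {q^7, p}; counting standard monomials gives mu = 7. Corank 1: A-series; mu = 7 gives A_7. The Hessian of g at 0 is [[0, 0], [0, 0]] with rank 0, so corank 2. A Groebner basis of the Jacobian ideal J(g) in C{p,q} is {p^3, p^2/4 + q^3, p*q}; counting standard monomials gives mu = 5. Corank 2; j^3 = 2*p^2*q has shape L^2 M (L != M), so D-series; mu = 5 gives D_5. f is A_7 but g is D_5, hence not right-equivalent.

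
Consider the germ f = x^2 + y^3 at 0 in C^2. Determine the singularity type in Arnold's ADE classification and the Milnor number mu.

The Hessian of f at 0 is [[2, 0], [0, 0]] with rank 1, so corank 1. A Groebner basis of the Jacobian ideal J(f) in C{x,y} is {y^2, x}; counting standard monomials gives mu = 2. Corank 1: A-series; mu = 2 gives A_2.

Type A_{2}, Milnor number mu = 2.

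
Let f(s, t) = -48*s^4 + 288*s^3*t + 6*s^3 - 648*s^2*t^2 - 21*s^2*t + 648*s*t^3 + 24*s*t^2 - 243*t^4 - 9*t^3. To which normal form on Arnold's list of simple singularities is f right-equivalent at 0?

D_5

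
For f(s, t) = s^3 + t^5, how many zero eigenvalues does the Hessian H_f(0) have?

2

Hessian at 0 has rank 0.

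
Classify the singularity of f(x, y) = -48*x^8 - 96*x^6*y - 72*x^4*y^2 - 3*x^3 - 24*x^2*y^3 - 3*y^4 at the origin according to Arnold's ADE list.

The Hessian of f at 0 is [[0, 0], [0, 0]] with rank 0, so corank 2. A Groebner basis of the Jacobian ideal J(f) in C{x,y} is {y^3, x^2}; counting standard monomials gives mu = 6. Corank 2; j^3 = -3*x^3 is a perfect cube, so E-series; the 4-jet and mu = 6 give E_6.

E_{6}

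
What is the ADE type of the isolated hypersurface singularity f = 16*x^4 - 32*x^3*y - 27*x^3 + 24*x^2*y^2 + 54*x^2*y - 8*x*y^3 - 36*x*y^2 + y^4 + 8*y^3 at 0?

E_6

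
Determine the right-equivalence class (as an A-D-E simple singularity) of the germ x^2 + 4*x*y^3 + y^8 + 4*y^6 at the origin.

A_7

The Hessian of f at 0 is [[2, 0], [0, 0]] with rank 1, so corank 1. A Groebner basis of the Jacobian ideal J(f) in C{x,y} is {x^3, x^2*y, x/2 + y^3}; counting standard monomials gives mu = 7. Corank 1: A-series; mu = 7 gives A_7.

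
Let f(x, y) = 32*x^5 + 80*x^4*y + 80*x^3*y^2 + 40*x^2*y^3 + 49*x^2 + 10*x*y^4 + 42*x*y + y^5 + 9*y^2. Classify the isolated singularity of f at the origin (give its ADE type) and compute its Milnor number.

The Hessian of f at 0 has rank 1. Corank 1: A-series; mu = 4 gives A_4.

Type A_4, Milnor number mu = 4.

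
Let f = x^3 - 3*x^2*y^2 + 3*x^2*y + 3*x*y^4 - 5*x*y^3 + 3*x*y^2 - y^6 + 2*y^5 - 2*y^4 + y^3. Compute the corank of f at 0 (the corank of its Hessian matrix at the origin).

2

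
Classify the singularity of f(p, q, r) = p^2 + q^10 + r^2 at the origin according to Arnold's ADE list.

A9

The Hessian of f at 0 has rank 2. Corank 1: A-series; mu = 9 gives A_9.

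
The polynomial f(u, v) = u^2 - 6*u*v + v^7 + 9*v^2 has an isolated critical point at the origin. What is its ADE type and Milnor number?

Type A_6, Milnor number mu = 6.

The Hessian of f at 0 is [[2, -6], [-6, 18]] with rank 1, so corank 1. A Groebner basis of the Jacobian ideal J(f) in C{u,v} is {v^6, u - 3*v}; counting standard monomials gives mu = 6. Corank 1: A-series; mu = 6 gives A_6.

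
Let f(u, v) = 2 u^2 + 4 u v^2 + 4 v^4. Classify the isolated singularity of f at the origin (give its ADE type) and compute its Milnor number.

Type A_3, Milnor number mu = 3.

The Hessian of f at 0 is [[4, 0], [0, 0]] with rank 1, so corank 1. A Groebner basis of the Jacobian ideal J(f) in C{u,v} is {u^2, u*v, u + v^2}; counting standard monomials gives mu = 3. Corank 1: A-series; mu = 3 gives A_3.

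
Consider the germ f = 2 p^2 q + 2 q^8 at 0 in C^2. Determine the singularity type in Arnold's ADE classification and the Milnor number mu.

The Hessian of f at 0 has rank 0. Corank 2; j^3 = 2*p^2*q has shape L^2 M (L != M), so D-series; mu = 9 gives D_9.

Type D9, Milnor number mu = 9.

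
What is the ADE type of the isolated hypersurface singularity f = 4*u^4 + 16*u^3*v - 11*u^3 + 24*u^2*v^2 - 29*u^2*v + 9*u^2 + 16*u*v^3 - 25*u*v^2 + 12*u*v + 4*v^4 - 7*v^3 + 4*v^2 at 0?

A_2

The Hessian of f at 0 is [[18, 12], [12, 8]] with rank 1, so corank 1. A Groebner basis of the Jacobian ideal J(f) in C{u,v} is {v^2, u + 2*v/3}; counting standard monomials gives mu = 2. Corank 1: A-series; mu = 2 gives A_2.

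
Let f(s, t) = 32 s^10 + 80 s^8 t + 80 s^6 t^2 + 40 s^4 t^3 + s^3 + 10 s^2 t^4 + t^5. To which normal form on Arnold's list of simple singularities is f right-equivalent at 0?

The Hessian of f at 0 has rank 0. Corank 2; j^3 = s^3 is a perfect cube, so E-series; the 5-jet and mu = 8 give E_8.

E_8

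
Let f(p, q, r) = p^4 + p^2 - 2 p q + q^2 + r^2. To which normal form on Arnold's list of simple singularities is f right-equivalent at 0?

A_3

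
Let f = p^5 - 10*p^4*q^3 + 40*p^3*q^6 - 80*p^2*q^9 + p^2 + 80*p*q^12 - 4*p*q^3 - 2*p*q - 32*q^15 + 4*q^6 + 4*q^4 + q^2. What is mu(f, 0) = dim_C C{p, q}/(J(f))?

4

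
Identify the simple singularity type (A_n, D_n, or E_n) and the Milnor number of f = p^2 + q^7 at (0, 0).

The Hessian of f at 0 is [[2, 0], [0, 0]] with rank 1, so corank 1. A Groebner basis of the Jacobian ideal J(f) in C{p,q} is {q^6, p}; counting standard monomials gives mu = 6. Corank 1: A-series; mu = 6 gives A_6.

Type A6, Milnor number mu = 6.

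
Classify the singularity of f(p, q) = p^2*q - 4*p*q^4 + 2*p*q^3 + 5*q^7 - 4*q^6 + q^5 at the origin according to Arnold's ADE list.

D_{8}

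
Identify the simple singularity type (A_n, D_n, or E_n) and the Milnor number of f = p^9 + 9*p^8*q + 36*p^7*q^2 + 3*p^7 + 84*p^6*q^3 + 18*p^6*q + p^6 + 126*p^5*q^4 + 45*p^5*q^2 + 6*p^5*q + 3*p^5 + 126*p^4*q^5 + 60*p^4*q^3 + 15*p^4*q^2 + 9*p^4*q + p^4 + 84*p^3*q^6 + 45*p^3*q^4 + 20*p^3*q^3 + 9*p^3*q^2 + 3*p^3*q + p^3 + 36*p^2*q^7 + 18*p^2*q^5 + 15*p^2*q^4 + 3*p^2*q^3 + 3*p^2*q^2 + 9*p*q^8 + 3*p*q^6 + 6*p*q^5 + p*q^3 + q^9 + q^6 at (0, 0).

Type E_7, Milnor number mu = 7.

The Hessian of f at 0 has rank 0. Corank 2; j^3 = p^3 is a perfect cube, so E-series; the 4-jet and mu = 7 give E_7.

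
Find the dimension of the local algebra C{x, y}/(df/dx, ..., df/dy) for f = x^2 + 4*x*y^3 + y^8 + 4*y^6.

The Hessian of f at 0 is [[2, 0], [0, 0]] with rank 1, so corank 1. A Groebner basis of the Jacobian ideal J(f) in C{x,y} is {x^3, x^2*y, x/2 + y^3}; counting standard monomials gives mu = 7. Corank 1: A-series; mu = 7 gives A_7.

7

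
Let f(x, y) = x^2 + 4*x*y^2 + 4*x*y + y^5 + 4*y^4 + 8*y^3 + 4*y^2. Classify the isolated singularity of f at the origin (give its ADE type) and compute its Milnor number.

Type A4, Milnor number mu = 4.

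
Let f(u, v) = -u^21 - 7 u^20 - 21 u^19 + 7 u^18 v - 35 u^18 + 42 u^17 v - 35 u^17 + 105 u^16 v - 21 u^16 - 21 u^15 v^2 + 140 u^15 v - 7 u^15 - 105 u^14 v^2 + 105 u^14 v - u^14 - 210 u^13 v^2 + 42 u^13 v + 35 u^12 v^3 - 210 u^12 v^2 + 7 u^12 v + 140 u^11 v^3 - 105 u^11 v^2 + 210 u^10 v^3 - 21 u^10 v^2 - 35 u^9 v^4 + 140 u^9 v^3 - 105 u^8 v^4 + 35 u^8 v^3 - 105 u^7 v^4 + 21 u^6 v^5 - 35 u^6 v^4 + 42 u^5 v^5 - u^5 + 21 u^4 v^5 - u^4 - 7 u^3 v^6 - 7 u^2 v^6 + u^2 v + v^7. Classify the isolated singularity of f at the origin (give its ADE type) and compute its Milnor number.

Type D8, Milnor number mu = 8.

The Hessian of f at 0 is [[0, 0], [0, 0]] with rank 0, so corank 2. A Groebner basis of the Jacobian ideal J(f) in C{u,v} is {u^2/7 + v^6, u^3, u*v}; counting standard monomials gives mu = 8. Corank 2; j^3 = u^2*v has shape L^2 M (L != M), so D-series; mu = 8 gives D_8.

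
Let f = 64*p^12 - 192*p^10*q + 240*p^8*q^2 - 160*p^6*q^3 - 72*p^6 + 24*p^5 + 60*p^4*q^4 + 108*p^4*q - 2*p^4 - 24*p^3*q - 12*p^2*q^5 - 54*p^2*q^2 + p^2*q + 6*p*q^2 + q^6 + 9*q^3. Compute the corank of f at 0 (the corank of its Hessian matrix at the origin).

2

The Hessian at 0 is [[0, 0], [0, 0]] of rank 0; hence corank 2.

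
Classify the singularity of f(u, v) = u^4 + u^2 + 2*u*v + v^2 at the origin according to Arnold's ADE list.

A3

The Hessian of f at 0 is [[2, 2], [2, 2]] with rank 1, so corank 1. A Groebner basis of the Jacobian ideal J(f) in C{u,v} is {v^3, u + v}; counting standard monomials gives mu = 3. Corank 1: A-series; mu = 3 gives A_3.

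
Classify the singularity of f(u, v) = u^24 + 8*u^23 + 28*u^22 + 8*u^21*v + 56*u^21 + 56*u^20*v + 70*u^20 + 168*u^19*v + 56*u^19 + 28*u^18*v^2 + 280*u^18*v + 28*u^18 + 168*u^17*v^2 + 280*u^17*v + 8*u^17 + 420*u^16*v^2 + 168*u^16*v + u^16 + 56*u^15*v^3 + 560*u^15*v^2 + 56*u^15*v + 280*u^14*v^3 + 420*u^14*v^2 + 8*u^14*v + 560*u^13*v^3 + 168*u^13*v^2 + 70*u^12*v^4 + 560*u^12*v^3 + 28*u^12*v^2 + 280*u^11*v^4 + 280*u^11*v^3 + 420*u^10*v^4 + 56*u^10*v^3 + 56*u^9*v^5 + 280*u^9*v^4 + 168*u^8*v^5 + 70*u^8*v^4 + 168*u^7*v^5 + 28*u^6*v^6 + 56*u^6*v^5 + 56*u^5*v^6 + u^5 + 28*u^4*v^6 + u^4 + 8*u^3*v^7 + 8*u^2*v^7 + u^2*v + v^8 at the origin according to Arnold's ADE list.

D9

The Hessian of f at 0 is [[0, 0], [0, 0]] with rank 0, so corank 2. A Groebner basis of the Jacobian ideal J(f) in C{u,v} is {u^2/8 + v^7, u^3, u*v}; counting standard monomials gives mu = 9. Corank 2; j^3 = u^2*v has shape L^2 M (L != M), so D-series; mu = 9 gives D_9.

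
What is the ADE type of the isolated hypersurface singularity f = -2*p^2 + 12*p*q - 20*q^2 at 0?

A_{1}

The Hessian of f at 0 has rank 2. Corank 0: nondegenerate Morse point, so A_1.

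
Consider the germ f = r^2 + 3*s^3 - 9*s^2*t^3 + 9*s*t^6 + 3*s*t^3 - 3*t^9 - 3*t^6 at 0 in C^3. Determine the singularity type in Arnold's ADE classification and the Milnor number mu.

The Hessian of f at 0 has rank 1. Corank 2; j^3 = 3*s^3 is a perfect cube, so E-series; the 4-jet and mu = 7 give E_7.

Type E_7, Milnor number mu = 7.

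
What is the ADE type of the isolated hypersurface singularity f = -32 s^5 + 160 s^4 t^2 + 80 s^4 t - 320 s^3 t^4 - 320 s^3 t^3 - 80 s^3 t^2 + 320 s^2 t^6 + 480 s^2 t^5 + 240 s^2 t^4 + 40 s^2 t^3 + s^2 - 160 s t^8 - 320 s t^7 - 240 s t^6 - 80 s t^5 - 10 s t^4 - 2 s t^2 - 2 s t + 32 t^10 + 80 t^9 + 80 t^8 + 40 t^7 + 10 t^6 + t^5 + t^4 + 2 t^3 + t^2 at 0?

The Hessian of f at 0 has rank 1. Corank 1: A-series; mu = 4 gives A_4.

A_{4}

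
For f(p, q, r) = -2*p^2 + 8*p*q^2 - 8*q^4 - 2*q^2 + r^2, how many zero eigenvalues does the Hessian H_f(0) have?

Hessian at 0 has rank 3.

0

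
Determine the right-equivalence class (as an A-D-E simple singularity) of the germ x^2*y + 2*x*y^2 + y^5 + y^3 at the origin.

D_6

The Hessian of f at 0 has rank 0. Corank 2; j^3 = y*(x + y)^2 has shape L^2 M (L != M), so D-series; mu = 6 gives D_6.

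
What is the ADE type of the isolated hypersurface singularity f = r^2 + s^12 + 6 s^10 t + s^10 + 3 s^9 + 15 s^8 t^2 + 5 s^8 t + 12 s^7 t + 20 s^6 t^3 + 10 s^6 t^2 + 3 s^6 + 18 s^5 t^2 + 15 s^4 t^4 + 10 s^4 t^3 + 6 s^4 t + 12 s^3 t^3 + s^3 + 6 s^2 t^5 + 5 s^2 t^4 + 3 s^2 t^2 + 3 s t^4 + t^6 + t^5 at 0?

The Hessian of f at 0 is [[0, 0, 0], [0, 0, 0], [0, 0, 2]] with rank 1, so corank 2. A Groebner basis of the Jacobian ideal J(f) in C{s,t,r} is {t^4, s^3, s^2/2 + s*t^2, r}; counting standard monomials gives mu = 8. Corank 2; j^3 = s^3 is a perfect cube, so E-series; the 5-jet and mu = 8 give E_8.

E_8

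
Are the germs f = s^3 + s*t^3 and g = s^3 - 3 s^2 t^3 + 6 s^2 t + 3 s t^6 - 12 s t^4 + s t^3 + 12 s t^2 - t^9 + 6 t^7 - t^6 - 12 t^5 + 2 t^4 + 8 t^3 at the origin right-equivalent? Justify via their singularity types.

Yes.

The Hessian of f at 0 has rank 0. Corank 2; j^3 = s^3 is a perfect cube, so E-series; the 4-jet and mu = 7 give E_7. The Hessian of g at 0 has rank 0. Corank 2; j^3 = (s + 2*t)^3 is a perfect cube, so E-series; the 4-jet and mu = 7 give E_7. Both have type E_7, hence right-equivalent.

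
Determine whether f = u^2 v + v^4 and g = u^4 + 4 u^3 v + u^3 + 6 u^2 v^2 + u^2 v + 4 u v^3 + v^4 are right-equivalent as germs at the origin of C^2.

Yes.

The Hessian of f at 0 has rank 0. Corank 2; j^3 = u^2*v has shape L^2 M (L != M), so D-series; mu = 5 gives D_5. The Hessian of g at 0 has rank 0. Corank 2; j^3 = u^2*(u + v) has shape L^2 M (L != M), so D-series; mu = 5 gives D_5. Both have type D_5, hence right-equivalent.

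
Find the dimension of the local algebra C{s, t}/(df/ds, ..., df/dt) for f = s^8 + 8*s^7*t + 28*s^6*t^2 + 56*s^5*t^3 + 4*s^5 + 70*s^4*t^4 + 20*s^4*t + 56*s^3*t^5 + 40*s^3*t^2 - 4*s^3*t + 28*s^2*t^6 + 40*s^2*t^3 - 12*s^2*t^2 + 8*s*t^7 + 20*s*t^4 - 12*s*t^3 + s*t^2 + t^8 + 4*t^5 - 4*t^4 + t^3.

The Hessian of f at 0 is [[0, 0], [0, 0]] with rank 0, so corank 2. A Groebner basis of the Jacobian ideal J(f) in C{s,t} is {s^2*t^2 + 4*s^2*t + 8*s*t^2 + 7*t^3/2 - 2*t^2, -2*s^2*t + s*t^3 - 4*s*t^2 - 2*t^3 + t^2, t^4, s^3 + 3*s^2*t + 3*s*t^2 - s*t/2 + t^3 - t^2/2}; counting standard monomials gives mu = 9. Corank 2; j^3 = t^2*(s + t) has shape L^2 M (L != M), so D-series; mu = 9 gives D_9.

9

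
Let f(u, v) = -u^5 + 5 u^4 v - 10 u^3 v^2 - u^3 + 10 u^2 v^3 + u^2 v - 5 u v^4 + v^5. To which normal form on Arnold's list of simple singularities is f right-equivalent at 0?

D6

The Hessian of f at 0 has rank 0. Corank 2; j^3 = -u^2*(u - v) has shape L^2 M (L != M), so D-series; mu = 6 gives D_6.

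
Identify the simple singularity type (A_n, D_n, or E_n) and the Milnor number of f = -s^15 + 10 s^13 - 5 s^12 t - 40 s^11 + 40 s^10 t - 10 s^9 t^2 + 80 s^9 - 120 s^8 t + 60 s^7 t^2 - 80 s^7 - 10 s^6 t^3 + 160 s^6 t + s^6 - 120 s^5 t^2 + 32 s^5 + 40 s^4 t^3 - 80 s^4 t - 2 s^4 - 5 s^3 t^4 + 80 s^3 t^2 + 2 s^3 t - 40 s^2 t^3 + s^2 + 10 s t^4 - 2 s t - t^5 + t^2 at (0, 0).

The Hessian of f at 0 is [[2, -2], [-2, 2]] with rank 1, so corank 1. A Groebner basis of the Jacobian ideal J(f) in C{s,t} is {-s + t^3 + t, s^2 - t^2, s*t - t^2}; counting standard monomials gives mu = 4. Corank 1: A-series; mu = 4 gives A_4.

Type A_4, Milnor number mu = 4.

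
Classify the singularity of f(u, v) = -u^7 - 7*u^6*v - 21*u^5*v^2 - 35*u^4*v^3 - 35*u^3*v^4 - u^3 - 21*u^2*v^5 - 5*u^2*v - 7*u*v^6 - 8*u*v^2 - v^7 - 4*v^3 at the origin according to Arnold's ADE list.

The Hessian of f at 0 is [[0, 0], [0, 0]] with rank 0, so corank 2. A Groebner basis of the Jacobian ideal J(f) in C{u,v} is {u*v/7 + v^6 + 2*v^2/7, u*v^2 + 2*v^3, u^2 + 3*u*v + 2*v^2}; counting standard monomials gives mu = 8. Corank 2; j^3 = -(u + v)*(u + 2*v)^2 has shape L^2 M (L != M), so D-series; mu = 8 gives D_8.

D_8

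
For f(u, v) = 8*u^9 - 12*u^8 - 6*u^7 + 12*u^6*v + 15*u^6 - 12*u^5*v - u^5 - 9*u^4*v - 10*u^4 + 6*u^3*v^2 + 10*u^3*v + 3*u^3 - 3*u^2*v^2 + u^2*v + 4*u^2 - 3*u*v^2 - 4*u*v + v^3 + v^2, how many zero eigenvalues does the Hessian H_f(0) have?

The Hessian at 0 is [[8, -4], [-4, 2]] of rank 1; hence corank 1.

1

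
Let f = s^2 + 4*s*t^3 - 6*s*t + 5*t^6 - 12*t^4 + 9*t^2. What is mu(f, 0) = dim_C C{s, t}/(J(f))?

5

The Hessian of f at 0 has rank 1. Corank 1: A-series; mu = 5 gives A_5.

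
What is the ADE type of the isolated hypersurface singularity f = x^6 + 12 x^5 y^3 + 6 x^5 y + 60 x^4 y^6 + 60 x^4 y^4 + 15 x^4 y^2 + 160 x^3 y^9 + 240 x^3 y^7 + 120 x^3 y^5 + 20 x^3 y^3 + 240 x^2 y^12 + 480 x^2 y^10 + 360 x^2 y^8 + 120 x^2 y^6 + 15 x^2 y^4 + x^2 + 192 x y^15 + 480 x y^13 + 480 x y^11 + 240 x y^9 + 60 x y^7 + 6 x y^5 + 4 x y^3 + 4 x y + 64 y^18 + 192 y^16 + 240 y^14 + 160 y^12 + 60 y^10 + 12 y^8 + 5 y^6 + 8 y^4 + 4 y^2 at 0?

The Hessian of f at 0 is [[2, 4], [4, 8]] with rank 1, so corank 1. A Groebner basis of the Jacobian ideal J(f) in C{x,y} is {x*y^2 - x - 2*y, x/2 + y^3 + y, x^2 + 4*x*y + 4*y^2}; counting standard monomials gives mu = 5. Corank 1: A-series; mu = 5 gives A_5.

A_{5}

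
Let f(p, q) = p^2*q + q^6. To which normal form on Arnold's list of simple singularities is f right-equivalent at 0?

D7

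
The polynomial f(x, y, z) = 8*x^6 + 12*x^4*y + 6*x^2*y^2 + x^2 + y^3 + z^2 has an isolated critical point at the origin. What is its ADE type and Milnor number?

The Hessian of f at 0 has rank 2. Corank 1: A-series; mu = 2 gives A_2.

Type A_2, Milnor number mu = 2.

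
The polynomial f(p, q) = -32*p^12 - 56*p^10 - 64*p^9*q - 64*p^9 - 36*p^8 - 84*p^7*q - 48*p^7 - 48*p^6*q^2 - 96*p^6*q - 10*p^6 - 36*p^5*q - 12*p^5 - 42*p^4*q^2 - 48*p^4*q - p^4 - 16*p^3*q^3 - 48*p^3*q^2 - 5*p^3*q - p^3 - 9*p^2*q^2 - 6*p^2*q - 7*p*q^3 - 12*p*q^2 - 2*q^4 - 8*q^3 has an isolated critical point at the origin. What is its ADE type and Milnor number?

The Hessian of f at 0 has rank 0. Corank 2; j^3 = -(p + 2*q)^3 is a perfect cube, so E-series; the 4-jet and mu = 7 give E_7.

Type E_7, Milnor number mu = 7.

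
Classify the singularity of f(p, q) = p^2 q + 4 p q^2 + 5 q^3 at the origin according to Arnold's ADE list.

D_4

The Hessian of f at 0 is [[0, 0], [0, 0]] with rank 0, so corank 2. A Groebner basis of the Jacobian ideal J(f) in C{p,q} is {q^3, p^2 - q^2, p*q + 2*q^2}; counting standard monomials gives mu = 4. Corank 2; j^3 = q*(p^2 + 4*p*q + 5*q^2) splits into three distinct lines over C (the quadratic factor has nonzero discriminant), so D_4.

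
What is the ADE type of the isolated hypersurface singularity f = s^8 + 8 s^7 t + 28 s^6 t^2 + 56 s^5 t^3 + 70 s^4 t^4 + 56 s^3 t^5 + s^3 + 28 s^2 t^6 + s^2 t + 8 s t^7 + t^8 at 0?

D_9

The Hessian of f at 0 is [[0, 0], [0, 0]] with rank 0, so corank 2. A Groebner basis of the Jacobian ideal J(f) in C{s,t} is {-s*t/8 + t^7, s*t^2, s^2 + s*t}; counting standard monomials gives mu = 9. Corank 2; j^3 = s^2*(s + t) has shape L^2 M (L != M), so D-series; mu = 9 gives D_9.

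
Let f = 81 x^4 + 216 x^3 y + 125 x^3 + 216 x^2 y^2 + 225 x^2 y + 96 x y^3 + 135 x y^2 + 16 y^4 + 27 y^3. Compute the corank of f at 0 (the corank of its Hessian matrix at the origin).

Hessian at 0 has rank 0.

2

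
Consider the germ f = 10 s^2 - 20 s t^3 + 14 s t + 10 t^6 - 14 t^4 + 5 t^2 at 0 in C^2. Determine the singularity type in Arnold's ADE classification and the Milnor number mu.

Type A1, Milnor number mu = 1.

The Hessian of f at 0 has rank 2. Corank 0: nondegenerate Morse point, so A_1.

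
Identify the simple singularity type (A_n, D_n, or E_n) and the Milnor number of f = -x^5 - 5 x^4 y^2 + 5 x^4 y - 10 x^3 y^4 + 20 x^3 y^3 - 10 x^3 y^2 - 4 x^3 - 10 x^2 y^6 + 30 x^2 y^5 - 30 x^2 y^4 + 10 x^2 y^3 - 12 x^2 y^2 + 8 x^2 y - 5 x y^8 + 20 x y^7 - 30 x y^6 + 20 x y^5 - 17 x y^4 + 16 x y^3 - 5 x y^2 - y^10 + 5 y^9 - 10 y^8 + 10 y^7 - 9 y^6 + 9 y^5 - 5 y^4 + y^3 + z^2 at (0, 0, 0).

The Hessian of f at 0 is [[0, 0, 0], [0, 0, 0], [0, 0, 2]] with rank 1, so corank 2. A Groebner basis of the Jacobian ideal J(f) in C{x,y,z} is {x^3 + 197*x^2/236 - 335*x*y/472 + 69*y^2/472, x^2*y + 133*x^2/118 - 207*x*y/236 + 37*y^2/236, 69*x^2/59 + x*y^2 - 79*x*y/118 + 5*y^2/118, 10*x^2/59 + 49*x*y/59 + y^3 - 27*y^2/59, z}; counting standard monomials gives mu = 6. Corank 2; j^3 = -(x - y)*(2*x - y)^2 has shape L^2 M (L != M), so D-series; mu = 6 gives D_6.

Type D_6, Milnor number mu = 6.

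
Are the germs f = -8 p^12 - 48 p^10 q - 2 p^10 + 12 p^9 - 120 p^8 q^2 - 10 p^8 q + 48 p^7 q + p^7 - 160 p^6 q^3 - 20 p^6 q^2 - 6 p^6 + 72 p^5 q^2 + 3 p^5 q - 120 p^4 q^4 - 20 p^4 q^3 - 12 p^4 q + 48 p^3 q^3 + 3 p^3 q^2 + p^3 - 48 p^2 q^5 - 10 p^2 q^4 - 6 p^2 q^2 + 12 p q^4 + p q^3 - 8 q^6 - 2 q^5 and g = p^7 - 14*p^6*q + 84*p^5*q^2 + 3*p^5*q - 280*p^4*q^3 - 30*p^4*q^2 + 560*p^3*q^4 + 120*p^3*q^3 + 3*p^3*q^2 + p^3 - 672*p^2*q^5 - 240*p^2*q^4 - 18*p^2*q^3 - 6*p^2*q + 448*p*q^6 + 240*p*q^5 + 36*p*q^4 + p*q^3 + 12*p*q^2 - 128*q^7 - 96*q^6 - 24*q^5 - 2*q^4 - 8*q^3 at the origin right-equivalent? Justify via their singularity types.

Yes.

The Hessian of f at 0 has rank 0. Corank 2; j^3 = p^3 is a perfect cube, so E-series; the 4-jet and mu = 7 give E_7. The Hessian of g at 0 has rank 0. Corank 2; j^3 = (p - 2*q)^3 is a perfect cube, so E-series; the 4-jet and mu = 7 give E_7. Both have type E_7, hence right-equivalent.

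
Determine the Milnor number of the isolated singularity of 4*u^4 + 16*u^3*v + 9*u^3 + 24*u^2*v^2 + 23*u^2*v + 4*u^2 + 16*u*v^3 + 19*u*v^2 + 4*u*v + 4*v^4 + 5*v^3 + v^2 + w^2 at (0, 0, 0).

2

The Hessian of f at 0 has rank 2. Corank 1: A-series; mu = 2 gives A_2.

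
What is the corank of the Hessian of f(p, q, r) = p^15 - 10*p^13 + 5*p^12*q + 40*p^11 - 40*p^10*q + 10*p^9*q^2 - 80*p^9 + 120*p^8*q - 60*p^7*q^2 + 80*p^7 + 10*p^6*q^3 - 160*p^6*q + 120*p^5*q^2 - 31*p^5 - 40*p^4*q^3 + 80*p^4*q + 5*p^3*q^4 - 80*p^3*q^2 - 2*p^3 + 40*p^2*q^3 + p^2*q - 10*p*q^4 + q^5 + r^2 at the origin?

Hessian at 0 has rank 1.

2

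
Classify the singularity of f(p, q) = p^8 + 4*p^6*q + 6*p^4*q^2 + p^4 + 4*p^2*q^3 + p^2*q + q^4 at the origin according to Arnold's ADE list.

The Hessian of f at 0 is [[0, 0], [0, 0]] with rank 0, so corank 2. A Groebner basis of the Jacobian ideal J(f) in C{p,q} is {p^3, p^2/4 + q^3, p*q}; counting standard monomials gives mu = 5. Corank 2; j^3 = p^2*q has shape L^2 M (L != M), so D-series; mu = 5 gives D_5.

D_5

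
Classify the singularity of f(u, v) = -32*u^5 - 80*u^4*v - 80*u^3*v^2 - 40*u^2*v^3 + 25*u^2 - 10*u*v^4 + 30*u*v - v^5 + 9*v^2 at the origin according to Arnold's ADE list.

The Hessian of f at 0 is [[50, 30], [30, 18]] with rank 1, so corank 1. A Groebner basis of the Jacobian ideal J(f) in C{u,v} is {v^4, u + 3*v/5}; counting standard monomials gives mu = 4. Corank 1: A-series; mu = 4 gives A_4.

A4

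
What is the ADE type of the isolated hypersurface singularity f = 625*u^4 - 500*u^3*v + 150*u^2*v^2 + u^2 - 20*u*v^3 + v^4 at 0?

A_3

The Hessian of f at 0 is [[2, 0], [0, 0]] with rank 1, so corank 1. A Groebner basis of the Jacobian ideal J(f) in C{u,v} is {v^3, u}; counting standard monomials gives mu = 3. Corank 1: A-series; mu = 3 gives A_3.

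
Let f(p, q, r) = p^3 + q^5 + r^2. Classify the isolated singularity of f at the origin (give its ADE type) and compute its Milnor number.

Type E_{8}, Milnor number mu = 8.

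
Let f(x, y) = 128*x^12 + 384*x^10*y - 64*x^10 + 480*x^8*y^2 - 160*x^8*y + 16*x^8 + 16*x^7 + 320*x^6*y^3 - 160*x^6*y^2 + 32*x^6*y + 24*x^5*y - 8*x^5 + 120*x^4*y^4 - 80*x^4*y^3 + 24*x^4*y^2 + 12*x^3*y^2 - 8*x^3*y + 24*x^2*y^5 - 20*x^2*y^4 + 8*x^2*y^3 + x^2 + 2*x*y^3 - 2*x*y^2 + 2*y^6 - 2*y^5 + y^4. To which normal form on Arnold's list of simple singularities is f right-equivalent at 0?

A_{5}

The Hessian of f at 0 is [[2, 0], [0, 0]] with rank 1, so corank 1. A Groebner basis of the Jacobian ideal J(f) in C{x,y} is {x*y^2 + x*y + x - y^2, x + y^3 - y^2, x^2 + x*y + x - y^2}; counting standard monomials gives mu = 5. Corank 1: A-series; mu = 5 gives A_5.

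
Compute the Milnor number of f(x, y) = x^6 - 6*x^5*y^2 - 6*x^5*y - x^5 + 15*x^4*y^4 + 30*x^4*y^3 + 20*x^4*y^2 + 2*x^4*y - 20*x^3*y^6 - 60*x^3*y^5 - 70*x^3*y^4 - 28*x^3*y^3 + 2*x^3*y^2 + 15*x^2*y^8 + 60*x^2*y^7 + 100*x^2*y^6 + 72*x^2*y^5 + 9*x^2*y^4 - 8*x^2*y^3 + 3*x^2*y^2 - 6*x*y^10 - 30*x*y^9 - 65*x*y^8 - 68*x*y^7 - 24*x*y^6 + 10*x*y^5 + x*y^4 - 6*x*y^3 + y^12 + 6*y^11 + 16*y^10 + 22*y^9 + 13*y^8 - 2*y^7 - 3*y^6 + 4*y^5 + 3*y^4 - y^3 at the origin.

The Hessian of f at 0 is [[0, 0], [0, 0]] with rank 0, so corank 2. A Groebner basis of the Jacobian ideal J(f) in C{x,y} is {x^4 - 2*x*y^2, x^2*y - 2*x*y^2 - y^2/2, y^3}; counting standard monomials gives mu = 8. Corank 2; j^3 = -y^3 is a perfect cube, so E-series; the 5-jet and mu = 8 give E_8.

8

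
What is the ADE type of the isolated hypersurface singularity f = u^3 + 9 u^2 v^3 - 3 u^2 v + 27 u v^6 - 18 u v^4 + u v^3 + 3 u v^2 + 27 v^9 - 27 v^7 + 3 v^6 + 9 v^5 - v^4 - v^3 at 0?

E_{7}

The Hessian of f at 0 is [[0, 0], [0, 0]] with rank 0, so corank 2. A Groebner basis of the Jacobian ideal J(f) in C{u,v} is {u^3 - 3*u^2*v - 6*u^2 + 12*u*v - 6*v^2, 3*u^2 + u*v^2 - 6*u*v + 3*v^2, 3*u^2 - 6*u*v + v^3 + 3*v^2}; counting standard monomials gives mu = 7. Corank 2; j^3 = (u - v)^3 is a perfect cube, so E-series; the 4-jet and mu = 7 give E_7.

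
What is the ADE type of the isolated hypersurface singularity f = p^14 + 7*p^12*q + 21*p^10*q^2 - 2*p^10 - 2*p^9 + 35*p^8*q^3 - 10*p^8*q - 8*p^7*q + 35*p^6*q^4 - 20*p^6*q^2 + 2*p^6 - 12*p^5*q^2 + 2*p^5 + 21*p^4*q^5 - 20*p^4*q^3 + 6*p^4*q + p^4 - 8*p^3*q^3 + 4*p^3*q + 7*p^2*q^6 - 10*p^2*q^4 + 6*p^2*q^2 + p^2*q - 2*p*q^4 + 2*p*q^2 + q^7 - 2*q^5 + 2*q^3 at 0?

D4

The Hessian of f at 0 has rank 0. Corank 2; j^3 = q*(p^2 + 2*p*q + 2*q^2) splits into three distinct lines over C (the quadratic factor has nonzero discriminant), so D_4.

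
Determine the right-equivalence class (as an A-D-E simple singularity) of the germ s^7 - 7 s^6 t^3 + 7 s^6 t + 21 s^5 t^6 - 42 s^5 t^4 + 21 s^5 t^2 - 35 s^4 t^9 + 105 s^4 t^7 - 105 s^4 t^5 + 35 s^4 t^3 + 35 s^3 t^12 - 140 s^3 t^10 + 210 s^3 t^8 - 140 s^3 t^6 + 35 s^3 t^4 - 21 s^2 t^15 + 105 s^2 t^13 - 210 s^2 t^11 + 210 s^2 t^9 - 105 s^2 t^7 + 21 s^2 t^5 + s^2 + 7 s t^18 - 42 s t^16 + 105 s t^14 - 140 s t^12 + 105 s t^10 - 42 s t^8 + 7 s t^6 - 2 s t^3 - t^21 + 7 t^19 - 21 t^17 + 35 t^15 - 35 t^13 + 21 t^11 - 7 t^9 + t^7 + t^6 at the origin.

A6

The Hessian of f at 0 has rank 1. Corank 1: A-series; mu = 6 gives A_6.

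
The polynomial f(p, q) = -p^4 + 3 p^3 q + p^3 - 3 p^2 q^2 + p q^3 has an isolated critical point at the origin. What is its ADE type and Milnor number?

Type E7, Milnor number mu = 7.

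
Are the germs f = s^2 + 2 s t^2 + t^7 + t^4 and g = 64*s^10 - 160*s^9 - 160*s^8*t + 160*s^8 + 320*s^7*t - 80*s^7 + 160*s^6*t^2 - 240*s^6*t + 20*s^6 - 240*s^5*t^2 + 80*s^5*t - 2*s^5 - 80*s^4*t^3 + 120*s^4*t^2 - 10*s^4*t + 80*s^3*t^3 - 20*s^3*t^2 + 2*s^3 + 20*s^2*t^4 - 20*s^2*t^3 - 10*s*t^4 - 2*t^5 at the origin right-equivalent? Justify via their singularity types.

No.

The Hessian of f at 0 is [[2, 0], [0, 0]] with rank 1, so corank 1. A Groebner basis of the Jacobian ideal J(f) in C{s,t} is {s^3, s + t^2}; counting standard monomials gives mu = 6. Corank 1: A-series; mu = 6 gives A_6. The Hessian of g at 0 is [[0, 0], [0, 0]] with rank 0, so corank 2. A Groebner basis of the Jacobian ideal J(g) in C{s,t} is {t^5, s*t^3 + t^4/4, s^2}; counting standard monomials gives mu = 8. Corank 2; j^3 = 2*s^3 is a perfect cube, so E-series; the 5-jet and mu = 8 give E_8. f is A_6 but g is E_8, hence not right-equivalent.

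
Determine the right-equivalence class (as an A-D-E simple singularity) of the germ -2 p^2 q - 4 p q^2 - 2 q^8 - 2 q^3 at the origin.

The Hessian of f at 0 is [[0, 0], [0, 0]] with rank 0, so corank 2. A Groebner basis of the Jacobian ideal J(f) in C{p,q} is {p^2/8 + q^7 - q^2/8, p^3 + q^3, p*q + q^2}; counting standard monomials gives mu = 9. Corank 2; j^3 = -2*q*(p + q)^2 has shape L^2 M (L != M), so D-series; mu = 9 gives D_9.

D_{9}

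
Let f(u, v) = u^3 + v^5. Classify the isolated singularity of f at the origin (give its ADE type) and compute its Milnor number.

Type E8, Milnor number mu = 8.

The Hessian of f at 0 is [[0, 0], [0, 0]] with rank 0, so corank 2. A Groebner basis of the Jacobian ideal J(f) in C{u,v} is {v^4, u^2}; counting standard monomials gives mu = 8. Corank 2; j^3 = u^3 is a perfect cube, so E-series; the 5-jet and mu = 8 give E_8.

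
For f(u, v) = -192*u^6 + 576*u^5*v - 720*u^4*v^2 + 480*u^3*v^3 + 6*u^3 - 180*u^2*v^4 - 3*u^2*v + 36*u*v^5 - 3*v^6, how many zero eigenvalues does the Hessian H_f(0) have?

Hessian at 0 has rank 0.

2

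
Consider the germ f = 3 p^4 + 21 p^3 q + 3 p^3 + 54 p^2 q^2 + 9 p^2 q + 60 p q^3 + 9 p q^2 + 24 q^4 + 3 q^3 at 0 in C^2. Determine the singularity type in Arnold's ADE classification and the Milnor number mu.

Type E_7, Milnor number mu = 7.

The Hessian of f at 0 has rank 0. Corank 2; j^3 = 3*(p + q)^3 is a perfect cube, so E-series; the 4-jet and mu = 7 give E_7.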